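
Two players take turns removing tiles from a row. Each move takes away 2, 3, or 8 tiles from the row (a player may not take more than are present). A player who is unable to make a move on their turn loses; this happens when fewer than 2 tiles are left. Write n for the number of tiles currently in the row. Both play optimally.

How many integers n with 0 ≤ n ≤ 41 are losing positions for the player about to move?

Classify positions by backward induction: terminal positions (no move available) are L. From any other position, the mover wins iff some move reaches an L.
n=0: no move → L
n=1: no move → L
n=2: reaches L-position 0 → W
n=3: reaches L-position 1 → W
n=4: reaches L-position 1 → W
n=5: only reaches 3(W), 2(W), all W → L
n=6: only reaches 4(W), 3(W), all W → L
n=7: reaches L-position 5 → W
n=8: reaches L-position 6 → W
n=9: reaches L-position 6 → W
n=10: only reaches 8(W), 7(W), 2(W), all W → L
n=11: only reaches 9(W), 8(W), 3(W), all W → L
n=12: reaches L-position 10 → W
n=13: reaches L-position 11 → W
n=14: reaches L-position 11 → W
n=15: only reaches 13(W), 12(W), 7(W), all W → L
n=16: only reaches 14(W), 13(W), 8(W), all W → L
n=17: reaches L-position 15 → W
n=18: reaches L-position 16 → W
n=19: reaches L-position 16 → W
n=20: only reaches 18(W), 17(W), 12(W), all W → L
n=21: only reaches 19(W), 18(W), 13(W), all W → L
n=22: reaches L-position 20 → W
n=23: reaches L-position 21 → W
n=24: reaches L-position 21 → W
n=25: only reaches 23(W), 22(W), 17(W), all W → L
n=26: only reaches 24(W), 23(W), 18(W), all W → L
n=27: reaches L-position 25 → W
n=28: reaches L-position 26 → W
n=29: reaches L-position 26 → W
n=30: only reaches 28(W), 27(W), 22(W), all W → L
n=31: only reaches 29(W), 28(W), 23(W), all W → L
n=32: reaches L-position 30 → W
n=33: reaches L-position 31 → W
n=34: reaches L-position 31 → W
n=35: only reaches 33(W), 32(W), 27(W), all W → L
n=36: only reaches 34(W), 33(W), 28(W), all W → L
n=37: reaches L-position 35 → W
n=38: reaches L-position 36 → W
n=39: reaches L-position 36 → W
n=40: only reaches 38(W), 37(W), 32(W), all W → L
n=41: only reaches 39(W), 38(W), 33(W), all W → L
L entries with 0 ≤ n ≤ 41: n = 0, 1, 5, 6, 10, 11, 15, 16, 20, 21, 25, 26, 30, 31, 35, 36, 40, 41; that makes 18.

18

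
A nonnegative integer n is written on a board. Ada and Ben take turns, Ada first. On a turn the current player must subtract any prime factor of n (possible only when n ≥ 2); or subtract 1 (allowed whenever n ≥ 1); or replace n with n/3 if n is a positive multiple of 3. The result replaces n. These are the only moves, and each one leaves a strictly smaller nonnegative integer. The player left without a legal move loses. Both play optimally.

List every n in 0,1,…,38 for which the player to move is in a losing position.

Positions with no move are L. A position that does have a move is losing for the player to move precisely when every available move leads to a winning position for the opponent. Fill in the labels:
n=0: no move → L
n=1: can move to 0, which is L ⇒ W
n=2: can move to 0, which is L ⇒ W
n=3: can move to 0, which is L ⇒ W
n=4: moves to 2(W), 3(W); every one is W ⇒ L
n=5: can move to 0, which is L ⇒ W
n=6: can move to 4, which is L ⇒ W
n=7: can move to 0, which is L ⇒ W
n=8: moves to 6(W), 7(W); every one is W ⇒ L
n=9: can move to 8, which is L ⇒ W
n=10: can move to 8, which is L ⇒ W
n=11: can move to 0, which is L ⇒ W
n=12: can move to 4, which is L ⇒ W
n=13: can move to 0, which is L ⇒ W
n=14: moves to 7(W), 12(W), 13(W); every one is W ⇒ L
n=15: can move to 14, which is L ⇒ W
n=16: can move to 14, which is L ⇒ W
n=17: can move to 0, which is L ⇒ W
n=18: moves to 6(W), 15(W), 16(W), 17(W); every one is W ⇒ L
n=19: can move to 0, which is L ⇒ W
n=20: can move to 18, which is L ⇒ W
n=21: can move to 14, which is L ⇒ W
n=22: moves to 11(W), 20(W), 21(W); every one is W ⇒ L
n=23: can move to 0, which is L ⇒ W
n=24: can move to 8, which is L ⇒ W
n=25: moves to 20(W), 24(W); every one is W ⇒ L
n=26: can move to 25, which is L ⇒ W
n=27: moves to 9(W), 24(W), 26(W); every one is W ⇒ L
n=28: can move to 27, which is L ⇒ W
n=29: can move to 0, which is L ⇒ W
n=30: can move to 25, which is L ⇒ W
n=31: can move to 0, which is L ⇒ W
n=32: moves to 30(W), 31(W); every one is W ⇒ L
n=33: can move to 22, which is L ⇒ W
n=34: can move to 32, which is L ⇒ W
n=35: moves to 28(W), 30(W), 34(W); every one is W ⇒ L
n=36: can move to 35, which is L ⇒ W
n=37: can move to 0, which is L ⇒ W
n=38: moves to 19(W), 36(W), 37(W); every one is W ⇒ L
The losing starting values of n are exactly the entries labelled L in this table (11 of them).

0, 4, 8, 14, 18, 22, 25, 27, 32, 35, 38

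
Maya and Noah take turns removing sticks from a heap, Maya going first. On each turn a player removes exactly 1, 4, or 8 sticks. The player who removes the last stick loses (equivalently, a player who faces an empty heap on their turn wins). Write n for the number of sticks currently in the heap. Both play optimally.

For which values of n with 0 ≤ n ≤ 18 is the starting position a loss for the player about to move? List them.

1, 3, 6, 8, 13, 15, 18

Use the standard recursion: the mover wins at a terminal position; elsewhere, the mover wins exactly when some move hands the opponent an L position.
n=0: no move; the opponent has just taken the last stick and therefore loses → W
n=1: L (sole option 0(W) is W)
n=2: W (go to 1, an L position)
n=3: L (sole option 2(W) is W)
n=4: W (go to 3, an L position)
n=5: W (go to 1, an L position)
n=6: L (options 5(W), 2(W) are all W)
n=7: W (go to 6, an L position)
n=8: L (options 7(W), 4(W), 0(W) are all W)
n=9: W (go to 8, an L position)
n=10: W (go to 6, an L position)
n=11: W (go to 3, an L position)
n=12: W (go to 8, an L position)
n=13: L (options 12(W), 9(W), 5(W) are all W)
n=14: W (go to 13, an L position)
n=15: L (options 14(W), 11(W), 7(W) are all W)
n=16: W (go to 15, an L position)
n=17: W (go to 13, an L position)
n=18: L (options 17(W), 14(W), 10(W) are all W)
The losing starting values of n are exactly the entries labelled L in this table (7 of them).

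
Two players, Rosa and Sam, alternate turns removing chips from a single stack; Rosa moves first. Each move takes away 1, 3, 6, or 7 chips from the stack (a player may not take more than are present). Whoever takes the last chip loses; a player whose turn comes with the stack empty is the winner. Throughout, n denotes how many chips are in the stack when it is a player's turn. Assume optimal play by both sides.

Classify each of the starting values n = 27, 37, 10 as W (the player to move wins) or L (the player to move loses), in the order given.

Compute win/loss labels from the base case upward. A position with no move is W. Any other position is W if it can reach an L in one move, else L.
n=0: no move; the opponent has just taken the last chip and therefore loses → W
n=1: only reaches 0(W), which is W → L
n=2: reaches L-position 1 → W
n=3: only reaches 2(W), 0(W), all W → L
n=4: reaches L-position 3 → W
n=5: only reaches 4(W), 2(W), all W → L
n=6: reaches L-position 5 → W
n=7: reaches L-position 1 → W
n=8: reaches L-position 5 → W
n=9: reaches L-position 3 → W
n=10: reaches L-position 3 → W
n=11: reaches L-position 5 → W
n=12: reaches L-position 5 → W
n=13: only reaches 12(W), 10(W), 7(W), 6(W), all W → L
n=14: reaches L-position 13 → W
n=15: only reaches 14(W), 12(W), 9(W), 8(W), all W → L
n=16: reaches L-position 15 → W
n=17: only reaches 16(W), 14(W), 11(W), 10(W), all W → L
n=18: reaches L-position 17 → W
n=19: reaches L-position 13 → W
n=20: reaches L-position 17 → W
n=21: reaches L-position 15 → W
n=22: reaches L-position 15 → W
n=23: reaches L-position 17 → W
n=24: reaches L-position 17 → W
n=25: only reaches 24(W), 22(W), 19(W), 18(W), all W → L
n=26: reaches L-position 25 → W
n=27: only reaches 26(W), 24(W), 21(W), 20(W), all W → L
n=28: reaches L-position 27 → W
n=29: only reaches 28(W), 26(W), 23(W), 22(W), all W → L
n=30: reaches L-position 29 → W
n=31: reaches L-position 25 → W
n=32: reaches L-position 29 → W
n=33: reaches L-position 27 → W
n=34: reaches L-position 27 → W
n=35: reaches L-position 29 → W
n=36: reaches L-position 29 → W
n=37: only reaches 36(W), 34(W), 31(W), 30(W), all W → L

27: L, 37: L, 10: W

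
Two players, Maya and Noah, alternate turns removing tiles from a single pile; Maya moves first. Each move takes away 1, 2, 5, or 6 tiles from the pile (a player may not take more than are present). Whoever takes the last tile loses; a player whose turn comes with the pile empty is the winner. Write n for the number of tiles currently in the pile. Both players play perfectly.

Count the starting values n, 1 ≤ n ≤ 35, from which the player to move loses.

Work bottom-up. With no move the player to move wins. Otherwise the position is W if at least one move leads to an L position for the opponent, and L if every move leads to a W.
n=0: no move; the opponent has just taken the last tile and therefore loses → W
n=1: the only move is to 0(W), a W ⇒ L
n=2: can move to 1, which is L ⇒ W
n=3: can move to 1, which is L ⇒ W
n=4: moves to 3(W), 2(W); every one is W ⇒ L
n=5: can move to 4, which is L ⇒ W
n=6: can move to 4, which is L ⇒ W
n=7: can move to 1, which is L ⇒ W
n=8: moves to 7(W), 6(W), 3(W), 2(W); every one is W ⇒ L
n=9: can move to 8, which is L ⇒ W
n=10: can move to 8, which is L ⇒ W
n=11: moves to 10(W), 9(W), 6(W), 5(W); every one is W ⇒ L
n=12: can move to 11, which is L ⇒ W
n=13: can move to 11, which is L ⇒ W
n=14: can move to 8, which is L ⇒ W
n=15: moves to 14(W), 13(W), 10(W), 9(W); every one is W ⇒ L
n=16: can move to 15, which is L ⇒ W
n=17: can move to 15, which is L ⇒ W
n=18: moves to 17(W), 16(W), 13(W), 12(W); every one is W ⇒ L
n=19: can move to 18, which is L ⇒ W
n=20: can move to 18, which is L ⇒ W
n=21: can move to 15, which is L ⇒ W
n=22: moves to 21(W), 20(W), 17(W), 16(W); every one is W ⇒ L
n=23: can move to 22, which is L ⇒ W
n=24: can move to 22, which is L ⇒ W
n=25: moves to 24(W), 23(W), 20(W), 19(W); every one is W ⇒ L
n=26: can move to 25, which is L ⇒ W
n=27: can move to 25, which is L ⇒ W
n=28: can move to 22, which is L ⇒ W
n=29: moves to 28(W), 27(W), 24(W), 23(W); every one is W ⇒ L
n=30: can move to 29, which is L ⇒ W
n=31: can move to 29, which is L ⇒ W
n=32: moves to 31(W), 30(W), 27(W), 26(W); every one is W ⇒ L
n=33: can move to 32, which is L ⇒ W
n=34: can move to 32, which is L ⇒ W
n=35: can move to 29, which is L ⇒ W
L entries with 1 ≤ n ≤ 35 (the range starts at n=1): n = 1, 4, 8, 11, 15, 18, 22, 25, 29, 32; that makes 10.

10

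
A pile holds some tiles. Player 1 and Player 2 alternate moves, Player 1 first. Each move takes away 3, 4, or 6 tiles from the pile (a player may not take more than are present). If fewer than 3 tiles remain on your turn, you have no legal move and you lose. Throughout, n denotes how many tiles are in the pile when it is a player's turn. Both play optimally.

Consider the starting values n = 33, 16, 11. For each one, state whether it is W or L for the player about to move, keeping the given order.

33: W, 16: W, 11: L

Label each position W (a win for the player to move) or L (a loss). A position with no legal move is L; any other position is W exactly when some move reaches an L, and L when every move reaches a W.
n=0: no move → L
n=1: no move → L
n=2: no move → L
n=3: can move to 0, which is L ⇒ W
n=4: can move to 1, which is L ⇒ W
n=5: can move to 2, which is L ⇒ W
n=6: can move to 2, which is L ⇒ W
n=7: can move to 1, which is L ⇒ W
n=8: can move to 2, which is L ⇒ W
n=9: moves to 6(W), 5(W), 3(W); every one is W ⇒ L
n=10: moves to 7(W), 6(W), 4(W); every one is W ⇒ L
n=11: moves to 8(W), 7(W), 5(W); every one is W ⇒ L
n=12: can move to 9, which is L ⇒ W
n=13: can move to 10, which is L ⇒ W
n=14: can move to 11, which is L ⇒ W
n=15: can move to 11, which is L ⇒ W
n=16: can move to 10, which is L ⇒ W
n=17: can move to 11, which is L ⇒ W
n=18: moves to 15(W), 14(W), 12(W); every one is W ⇒ L
n=19: moves to 16(W), 15(W), 13(W); every one is W ⇒ L
n=20: moves to 17(W), 16(W), 14(W); every one is W ⇒ L
n=21: can move to 18, which is L ⇒ W
n=22: can move to 19, which is L ⇒ W
n=23: can move to 20, which is L ⇒ W
n=24: can move to 20, which is L ⇒ W
n=25: can move to 19, which is L ⇒ W
n=26: can move to 20, which is L ⇒ W
n=27: moves to 24(W), 23(W), 21(W); every one is W ⇒ L
n=28: moves to 25(W), 24(W), 22(W); every one is W ⇒ L
n=29: moves to 26(W), 25(W), 23(W); every one is W ⇒ L
n=30: can move to 27, which is L ⇒ W
n=31: can move to 28, which is L ⇒ W
n=32: can move to 29, which is L ⇒ W
n=33: can move to 29, which is L ⇒ W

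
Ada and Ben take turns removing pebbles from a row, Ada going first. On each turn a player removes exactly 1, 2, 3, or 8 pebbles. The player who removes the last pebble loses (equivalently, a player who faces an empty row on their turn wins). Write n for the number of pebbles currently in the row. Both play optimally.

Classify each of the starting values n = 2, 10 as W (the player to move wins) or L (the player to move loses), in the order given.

Compute win/loss labels from the base case upward. A position with no move is W. Any other position is W if it can reach an L in one move, else L.
n=0: no move; the opponent has just taken the last pebble and therefore loses → W
n=1: →0(W) only, which is W, so L
n=2: →1(L), so W
n=3: →1(L), so W
n=4: →1(L), so W
n=5: →4(W), 3(W), 2(W) — all W, so L
n=6: →5(L), so W
n=7: →5(L), so W
n=8: →5(L), so W
n=9: →1(L), so W
n=10: →9(W), 8(W), 7(W), 2(W) — all W, so L

2: W, 10: L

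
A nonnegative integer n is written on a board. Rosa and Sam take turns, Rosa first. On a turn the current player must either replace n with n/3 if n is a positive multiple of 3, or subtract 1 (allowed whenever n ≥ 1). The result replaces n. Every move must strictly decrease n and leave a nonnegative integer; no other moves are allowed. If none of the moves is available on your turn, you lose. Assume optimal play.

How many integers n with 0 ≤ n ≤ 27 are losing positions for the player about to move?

13

Use the standard recursion: the mover loses at a terminal position; elsewhere, the mover wins exactly when some move hands the opponent an L position.
n=0: no move → L
n=1: →0(L), so W
n=2: →1(W) only, which is W, so L
n=3: →2(L), so W
n=4: →3(W) only, which is W, so L
n=5: →4(L), so W
n=6: →2(L), so W
n=7: →6(W) only, which is W, so L
n=8: →7(L), so W
n=9: →3(W), 8(W) — all W, so L
n=10: →9(L), so W
n=11: →10(W) only, which is W, so L
n=12: →4(L), so W
n=13: →12(W) only, which is W, so L
n=14: →13(L), so W
n=15: →5(W), 14(W) — all W, so L
n=16: →15(L), so W
n=17: →16(W) only, which is W, so L
n=18: →17(L), so W
n=19: →18(W) only, which is W, so L
n=20: →19(L), so W
n=21: →7(L), so W
n=22: →21(W) only, which is W, so L
n=23: →22(L), so W
n=24: →8(W), 23(W) — all W, so L
n=25: →24(L), so W
n=26: →25(W) only, which is W, so L
n=27: →9(L), so W
L entries with 0 ≤ n ≤ 27: n = 0, 2, 4, 7, 9, 11, 13, 15, 17, 19, 22, 24, 26; that makes 13.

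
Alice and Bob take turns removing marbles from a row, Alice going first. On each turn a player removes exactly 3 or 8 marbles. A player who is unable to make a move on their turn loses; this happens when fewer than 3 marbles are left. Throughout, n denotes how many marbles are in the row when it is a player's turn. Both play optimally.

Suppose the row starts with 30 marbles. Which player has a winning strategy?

Positions with no move are L. A position that does have a move is losing for the player to move precisely when every available move leads to a winning position for the opponent. Fill in the labels:
n=0: no move → L
n=1: no move → L
n=2: no move → L
n=3: W (go to 0, an L position)
n=4: W (go to 1, an L position)
n=5: W (go to 2, an L position)
n=6: L (sole option 3(W) is W)
n=7: L (sole option 4(W) is W)
n=8: W (go to 0, an L position)
n=9: W (go to 6, an L position)
n=10: W (go to 7, an L position)
n=11: L (options 8(W), 3(W) are all W)
n=12: L (options 9(W), 4(W) are all W)
n=13: L (options 10(W), 5(W) are all W)
n=14: W (go to 11, an L position)
n=15: W (go to 12, an L position)
n=16: W (go to 13, an L position)
n=17: L (options 14(W), 9(W) are all W)
n=18: L (options 15(W), 10(W) are all W)
n=19: W (go to 11, an L position)
n=20: W (go to 17, an L position)
n=21: W (go to 18, an L position)
n=22: L (options 19(W), 14(W) are all W)
n=23: L (options 20(W), 15(W) are all W)
n=24: L (options 21(W), 16(W) are all W)
n=25: W (go to 22, an L position)
n=26: W (go to 23, an L position)
n=27: W (go to 24, an L position)
n=28: L (options 25(W), 20(W) are all W)
n=29: L (options 26(W), 21(W) are all W)
n=30: W (go to 22, an L position)
The starting position 30 is W: Alice should remove 8, leaving 22, handing over an L position.

Alice wins.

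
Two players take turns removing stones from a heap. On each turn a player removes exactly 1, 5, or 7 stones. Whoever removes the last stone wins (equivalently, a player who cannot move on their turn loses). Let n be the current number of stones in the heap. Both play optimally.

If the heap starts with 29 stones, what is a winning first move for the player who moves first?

Positions with no move are L. A position that does have a move is losing for the player to move precisely when every available move leads to a winning position for the opponent. Fill in the labels:
n=0: no move → L
n=1: →0(L), so W
n=2: →1(W) only, which is W, so L
n=3: →2(L), so W
n=4: →3(W) only, which is W, so L
n=5: →4(L), so W
n=6: →5(W), 1(W) — all W, so L
n=7: →6(L), so W
n=8: →7(W), 3(W), 1(W) — all W, so L
n=9: →8(L), so W
n=10: →9(W), 5(W), 3(W) — all W, so L
n=11: →10(L), so W
n=12: →11(W), 7(W), 5(W) — all W, so L
n=13: →12(L), so W
n=14: →13(W), 9(W), 7(W) — all W, so L
n=15: →14(L), so W
n=16: →15(W), 11(W), 9(W) — all W, so L
n=17: →16(L), so W
n=18: →17(W), 13(W), 11(W) — all W, so L
n=19: →18(L), so W
n=20: →19(W), 15(W), 13(W) — all W, so L
n=21: →20(L), so W
n=22: →21(W), 17(W), 15(W) — all W, so L
n=23: →22(L), so W
n=24: →23(W), 19(W), 17(W) — all W, so L
n=25: →24(L), so W
n=26: →25(W), 21(W), 19(W) — all W, so L
n=27: →26(L), so W
n=28: →27(W), 23(W), 21(W) — all W, so L
n=29: →28(L), so W
From 29, the L positions reachable in one move are: 28, 24, 22. Any move reaching one of these is winning.

Remove 1, leaving 28.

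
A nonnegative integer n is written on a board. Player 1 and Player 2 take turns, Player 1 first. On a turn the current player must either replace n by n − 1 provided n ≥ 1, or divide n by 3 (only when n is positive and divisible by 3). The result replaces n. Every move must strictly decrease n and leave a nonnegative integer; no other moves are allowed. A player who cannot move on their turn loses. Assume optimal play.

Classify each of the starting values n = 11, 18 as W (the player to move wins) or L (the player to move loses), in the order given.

11: L, 18: W

Label each position W (a win for the player to move) or L (a loss). A position with no legal move is L; any other position is W exactly when some move reaches an L, and L when every move reaches a W.
n=0: no move → L
n=1: →0(L), so W
n=2: →1(W) only, which is W, so L
n=3: →2(L), so W
n=4: →3(W) only, which is W, so L
n=5: →4(L), so W
n=6: →2(L), so W
n=7: →6(W) only, which is W, so L
n=8: →7(L), so W
n=9: →3(W), 8(W) — all W, so L
n=10: →9(L), so W
n=11: →10(W) only, which is W, so L
n=12: →4(L), so W
n=13: →12(W) only, which is W, so L
n=14: →13(L), so W
n=15: →5(W), 14(W) — all W, so L
n=16: →15(L), so W
n=17: →16(W) only, which is W, so L
n=18: →17(L), so W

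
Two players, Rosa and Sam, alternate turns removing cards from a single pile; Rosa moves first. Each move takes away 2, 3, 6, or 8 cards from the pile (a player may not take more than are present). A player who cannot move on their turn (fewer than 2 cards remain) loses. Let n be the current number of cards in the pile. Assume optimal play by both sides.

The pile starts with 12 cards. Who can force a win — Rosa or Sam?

Rosa wins.

Work bottom-up. With no move the player to move loses. Otherwise the position is W if at least one move leads to an L position for the opponent, and L if every move leads to a W.
n=0: no move → L
n=1: no move → L
n=2: reaches L-position 0 → W
n=3: reaches L-position 1 → W
n=4: reaches L-position 1 → W
n=5: only reaches 3(W), 2(W), all W → L
n=6: reaches L-position 0 → W
n=7: reaches L-position 5 → W
n=8: reaches L-position 5 → W
n=9: reaches L-position 1 → W
n=10: only reaches 8(W), 7(W), 4(W), 2(W), all W → L
n=11: reaches L-position 5 → W
n=12: reaches L-position 10 → W
From 12 Rosa can remove 2, leaving 10, reaching an L position.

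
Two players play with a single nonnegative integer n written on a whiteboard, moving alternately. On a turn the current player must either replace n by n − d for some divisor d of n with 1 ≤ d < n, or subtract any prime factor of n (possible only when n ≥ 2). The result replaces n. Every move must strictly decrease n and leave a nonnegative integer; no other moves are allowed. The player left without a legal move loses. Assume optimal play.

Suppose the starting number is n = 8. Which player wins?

The first player wins.

Compute win/loss labels from the base case upward. A position with no move is L. Any other position is W if it can reach an L in one move, else L.
n=0: no move → L
n=1: no move → L
n=2: can move to 0, which is L ⇒ W
n=3: can move to 0, which is L ⇒ W
n=4: moves to 2(W), 3(W); every one is W ⇒ L
n=5: can move to 0, which is L ⇒ W
n=6: can move to 4, which is L ⇒ W
n=7: can move to 0, which is L ⇒ W
n=8: can move to 4, which is L ⇒ W
From 8 the player to move can move to 4, reaching an L position.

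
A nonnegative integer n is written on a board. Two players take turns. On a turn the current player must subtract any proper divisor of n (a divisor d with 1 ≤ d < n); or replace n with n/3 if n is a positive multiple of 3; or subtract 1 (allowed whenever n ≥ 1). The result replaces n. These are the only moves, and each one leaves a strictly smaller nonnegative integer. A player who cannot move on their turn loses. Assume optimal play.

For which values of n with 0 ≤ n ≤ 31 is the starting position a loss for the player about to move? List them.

0, 2, 5, 7, 9, 11, 13, 16, 19, 23, 25, 28, 31

Positions with no move are L. A position that does have a move is losing for the player to move precisely when every available move leads to a winning position for the opponent. Fill in the labels:
n=0: no move → L
n=1: W (go to 0, an L position)
n=2: L (sole option 1(W) is W)
n=3: W (go to 2, an L position)
n=4: W (go to 2, an L position)
n=5: L (sole option 4(W) is W)
n=6: W (go to 2, an L position)
n=7: L (sole option 6(W) is W)
n=8: W (go to 7, an L position)
n=9: L (options 3(W), 6(W), 8(W) are all W)
n=10: W (go to 5, an L position)
n=11: L (sole option 10(W) is W)
n=12: W (go to 9, an L position)
n=13: L (sole option 12(W) is W)
n=14: W (go to 7, an L position)
n=15: W (go to 5, an L position)
n=16: L (options 8(W), 12(W), 14(W), 15(W) are all W)
n=17: W (go to 16, an L position)
n=18: W (go to 9, an L position)
n=19: L (sole option 18(W) is W)
n=20: W (go to 16, an L position)
n=21: W (go to 7, an L position)
n=22: W (go to 11, an L position)
n=23: L (sole option 22(W) is W)
n=24: W (go to 16, an L position)
n=25: L (options 20(W), 24(W) are all W)
n=26: W (go to 13, an L position)
n=27: W (go to 9, an L position)
n=28: L (options 14(W), 21(W), 24(W), 26(W), 27(W) are all W)
n=29: W (go to 28, an L position)
n=30: W (go to 25, an L position)
n=31: L (sole option 30(W) is W)
The losing starting values of n are exactly the entries labelled L in this table (13 of them).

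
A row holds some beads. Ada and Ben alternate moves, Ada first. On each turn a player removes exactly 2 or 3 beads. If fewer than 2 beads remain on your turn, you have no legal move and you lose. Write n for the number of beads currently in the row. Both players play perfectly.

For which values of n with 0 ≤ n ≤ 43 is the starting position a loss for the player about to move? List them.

0, 1, 5, 6, 10, 11, 15, 16, 20, 21, 25, 26, 30, 31, 35, 36, 40, 41

Positions with no move are L. A position that does have a move is losing for the player to move precisely when every available move leads to a winning position for the opponent. Fill in the labels:
n=0: no move → L
n=1: no move → L
n=2: W (go to 0, an L position)
n=3: W (go to 1, an L position)
n=4: W (go to 1, an L position)
n=5: L (options 3(W), 2(W) are all W)
n=6: L (options 4(W), 3(W) are all W)
n=7: W (go to 5, an L position)
n=8: W (go to 6, an L position)
n=9: W (go to 6, an L position)
n=10: L (options 8(W), 7(W) are all W)
n=11: L (options 9(W), 8(W) are all W)
n=12: W (go to 10, an L position)
n=13: W (go to 11, an L position)
n=14: W (go to 11, an L position)
n=15: L (options 13(W), 12(W) are all W)
n=16: L (options 14(W), 13(W) are all W)
n=17: W (go to 15, an L position)
n=18: W (go to 16, an L position)
n=19: W (go to 16, an L position)
n=20: L (options 18(W), 17(W) are all W)
n=21: L (options 19(W), 18(W) are all W)
n=22: W (go to 20, an L position)
n=23: W (go to 21, an L position)
n=24: W (go to 21, an L position)
n=25: L (options 23(W), 22(W) are all W)
n=26: L (options 24(W), 23(W) are all W)
n=27: W (go to 25, an L position)
n=28: W (go to 26, an L position)
n=29: W (go to 26, an L position)
n=30: L (options 28(W), 27(W) are all W)
n=31: L (options 29(W), 28(W) are all W)
n=32: W (go to 30, an L position)
n=33: W (go to 31, an L position)
n=34: W (go to 31, an L position)
n=35: L (options 33(W), 32(W) are all W)
n=36: L (options 34(W), 33(W) are all W)
n=37: W (go to 35, an L position)
n=38: W (go to 36, an L position)
n=39: W (go to 36, an L position)
n=40: L (options 38(W), 37(W) are all W)
n=41: L (options 39(W), 38(W) are all W)
n=42: W (go to 40, an L position)
n=43: W (go to 41, an L position)
Reading off the rows marked L gives the requested list; there are 18 such values of n.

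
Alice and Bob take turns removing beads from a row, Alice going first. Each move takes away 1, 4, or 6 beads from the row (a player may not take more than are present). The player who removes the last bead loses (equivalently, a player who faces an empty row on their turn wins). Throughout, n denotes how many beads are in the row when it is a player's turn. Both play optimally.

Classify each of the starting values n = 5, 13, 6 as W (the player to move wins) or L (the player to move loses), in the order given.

Work bottom-up. With no move the player to move wins. Otherwise the position is W if at least one move leads to an L position for the opponent, and L if every move leads to a W.
n=0: no move; the opponent has just taken the last bead and therefore loses → W
n=1: only reaches 0(W), which is W → L
n=2: reaches L-position 1 → W
n=3: only reaches 2(W), which is W → L
n=4: reaches L-position 3 → W
n=5: reaches L-position 1 → W
n=6: only reaches 5(W), 2(W), 0(W), all W → L
n=7: reaches L-position 6 → W
n=8: only reaches 7(W), 4(W), 2(W), all W → L
n=9: reaches L-position 8 → W
n=10: reaches L-position 6 → W
n=11: only reaches 10(W), 7(W), 5(W), all W → L
n=12: reaches L-position 11 → W
n=13: only reaches 12(W), 9(W), 7(W), all W → L

5: W, 13: L, 6: L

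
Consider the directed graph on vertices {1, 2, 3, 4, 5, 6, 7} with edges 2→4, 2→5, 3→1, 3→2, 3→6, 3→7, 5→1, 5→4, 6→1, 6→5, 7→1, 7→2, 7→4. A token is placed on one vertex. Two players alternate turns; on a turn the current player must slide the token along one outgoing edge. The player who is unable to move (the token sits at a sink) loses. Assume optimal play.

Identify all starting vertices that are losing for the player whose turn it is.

Label each position W (a win for the player to move) or L (a loss). A position with no legal move is L; any other position is W exactly when some move reaches an L, and L when every move reaches a W.
Every edge goes from a vertex to one that appears earlier in the order 4, 1, 5, 6, 2, 7, 3, so processing vertices in that order labels each vertex after all of its successors.
4: no outgoing edge → L
1: no outgoing edge → L
5: can move to 1, which is L ⇒ W
6: can move to 1, which is L ⇒ W
2: can move to 4, which is L ⇒ W
7: can move to 1, which is L ⇒ W
3: can move to 1, which is L ⇒ W
Reading off the rows marked L gives the requested list; there are 2 such vertices.

1, 4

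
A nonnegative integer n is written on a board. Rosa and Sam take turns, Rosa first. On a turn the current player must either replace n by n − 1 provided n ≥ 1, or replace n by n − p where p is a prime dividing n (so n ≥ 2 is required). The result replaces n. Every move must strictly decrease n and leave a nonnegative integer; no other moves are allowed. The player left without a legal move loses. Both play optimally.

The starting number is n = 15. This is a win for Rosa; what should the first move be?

Positions with no move are L. A position that does have a move is losing for the player to move precisely when every available move leads to a winning position for the opponent. Fill in the labels:
n=0: no move → L
n=1: W (go to 0, an L position)
n=2: W (go to 0, an L position)
n=3: W (go to 0, an L position)
n=4: L (options 2(W), 3(W) are all W)
n=5: W (go to 0, an L position)
n=6: W (go to 4, an L position)
n=7: W (go to 0, an L position)
n=8: L (options 6(W), 7(W) are all W)
n=9: W (go to 8, an L position)
n=10: W (go to 8, an L position)
n=11: W (go to 0, an L position)
n=12: L (options 9(W), 10(W), 11(W) are all W)
n=13: W (go to 0, an L position)
n=14: W (go to 12, an L position)
n=15: W (go to 12, an L position)
From 15, the L positions reachable in one move are: 12.

Move to 12.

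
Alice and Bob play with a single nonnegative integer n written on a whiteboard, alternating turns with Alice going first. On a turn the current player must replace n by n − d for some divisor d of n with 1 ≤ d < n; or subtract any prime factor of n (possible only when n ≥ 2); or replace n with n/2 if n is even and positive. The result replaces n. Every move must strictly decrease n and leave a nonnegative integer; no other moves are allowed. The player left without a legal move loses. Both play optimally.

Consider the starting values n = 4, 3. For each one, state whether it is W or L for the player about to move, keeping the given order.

4: L, 3: W

Positions with no move are L. A position that does have a move is losing for the player to move precisely when every available move leads to a winning position for the opponent. Fill in the labels:
n=0: no move → L
n=1: no move → L
n=2: W (go to 0, an L position)
n=3: W (go to 0, an L position)
n=4: L (options 2(W), 3(W) are all W)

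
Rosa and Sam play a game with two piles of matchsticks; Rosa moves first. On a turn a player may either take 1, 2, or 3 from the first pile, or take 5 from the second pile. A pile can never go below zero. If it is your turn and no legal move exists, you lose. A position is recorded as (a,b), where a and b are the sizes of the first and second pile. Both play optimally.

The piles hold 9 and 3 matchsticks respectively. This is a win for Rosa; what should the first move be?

Move to (8,3).

Work bottom-up. With no move the player to move loses. Otherwise the position is W if at least one move leads to an L position for the opponent, and L if every move leads to a W.
No move ever increases a pile, so every position that can arise here has a ≤ 9 and b ≤ 3; it is enough to label the cells with 0 ≤ a ≤ 9 and 0 ≤ b ≤ 3.
Every move lowers a or b (never raises either), so fill the grid row by row in increasing a, and left to right within a row: each cell's successors are then already labelled.
      b=0  b=1  b=2  b=3
a=0:    L    L    L    L
a=1:    W    W    W    W
a=2:    W    W    W    W
a=3:    W    W    W    W
a=4:    L    L    L    L
a=5:    W    W    W    W
a=6:    W    W    W    W
a=7:    W    W    W    W
a=8:    L    L    L    L
a=9:    W    W    W    W
Cells with no legal move (terminal, hence L): (0,0), (0,1), (0,2), (0,3).
The remaining L cells, each justified by listing all of its moves:
(4,0): L (options (3,0)(W), (2,0)(W), (1,0)(W) are all W)
(4,1): L (options (3,1)(W), (2,1)(W), (1,1)(W) are all W)
(4,2): L (options (3,2)(W), (2,2)(W), (1,2)(W) are all W)
(4,3): L (options (3,3)(W), (2,3)(W), (1,3)(W) are all W)
(8,0): L (options (7,0)(W), (6,0)(W), (5,0)(W) are all W)
(8,1): L (options (7,1)(W), (6,1)(W), (5,1)(W) are all W)
(8,2): L (options (7,2)(W), (6,2)(W), (5,2)(W) are all W)
(8,3): L (options (7,3)(W), (6,3)(W), (5,3)(W) are all W)
Every other cell has at least one move into one of the L cells above, so it is W.
From (9,3), the L positions reachable in one move are: (8,3).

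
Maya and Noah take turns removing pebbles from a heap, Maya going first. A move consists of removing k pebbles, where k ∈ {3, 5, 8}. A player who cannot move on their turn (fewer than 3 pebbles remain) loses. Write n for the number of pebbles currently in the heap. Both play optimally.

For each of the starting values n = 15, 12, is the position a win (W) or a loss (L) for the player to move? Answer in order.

15: W, 12: L

Positions with no move are L. A position that does have a move is losing for the player to move precisely when every available move leads to a winning position for the opponent. Fill in the labels:
n=0: no move → L
n=1: no move → L
n=2: no move → L
n=3: reaches L-position 0 → W
n=4: reaches L-position 1 → W
n=5: reaches L-position 2 → W
n=6: reaches L-position 1 → W
n=7: reaches L-position 2 → W
n=8: reaches L-position 0 → W
n=9: reaches L-position 1 → W
n=10: reaches L-position 2 → W
n=11: only reaches 8(W), 6(W), 3(W), all W → L
n=12: only reaches 9(W), 7(W), 4(W), all W → L
n=13: only reaches 10(W), 8(W), 5(W), all W → L
n=14: reaches L-position 11 → W
n=15: reaches L-position 12 → W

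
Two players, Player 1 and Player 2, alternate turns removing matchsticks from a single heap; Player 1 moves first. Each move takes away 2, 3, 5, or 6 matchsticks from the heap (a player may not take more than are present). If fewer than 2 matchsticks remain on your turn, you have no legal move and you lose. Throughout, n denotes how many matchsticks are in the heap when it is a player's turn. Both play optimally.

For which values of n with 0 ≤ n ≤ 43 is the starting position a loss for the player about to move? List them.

0, 1, 8, 9, 16, 17, 24, 25, 32, 33, 40, 41

Label each position W (a win for the player to move) or L (a loss). A position with no legal move is L; any other position is W exactly when some move reaches an L, and L when every move reaches a W.
n=0: no move → L
n=1: no move → L
n=2: →0(L), so W
n=3: →1(L), so W
n=4: →1(L), so W
n=5: →0(L), so W
n=6: →1(L), so W
n=7: →1(L), so W
n=8: →6(W), 5(W), 3(W), 2(W) — all W, so L
n=9: →7(W), 6(W), 4(W), 3(W) — all W, so L
n=10: →8(L), so W
n=11: →9(L), so W
n=12: →9(L), so W
n=13: →8(L), so W
n=14: →9(L), so W
n=15: →9(L), so W
n=16: →14(W), 13(W), 11(W), 10(W) — all W, so L
n=17: →15(W), 14(W), 12(W), 11(W) — all W, so L
n=18: →16(L), so W
n=19: →17(L), so W
n=20: →17(L), so W
n=21: →16(L), so W
n=22: →17(L), so W
n=23: →17(L), so W
n=24: →22(W), 21(W), 19(W), 18(W) — all W, so L
n=25: →23(W), 22(W), 20(W), 19(W) — all W, so L
n=26: →24(L), so W
n=27: →25(L), so W
n=28: →25(L), so W
n=29: →24(L), so W
n=30: →25(L), so W
n=31: →25(L), so W
n=32: →30(W), 29(W), 27(W), 26(W) — all W, so L
n=33: →31(W), 30(W), 28(W), 27(W) — all W, so L
n=34: →32(L), so W
n=35: →33(L), so W
n=36: →33(L), so W
n=37: →32(L), so W
n=38: →33(L), so W
n=39: →33(L), so W
n=40: →38(W), 37(W), 35(W), 34(W) — all W, so L
n=41: →39(W), 38(W), 36(W), 35(W) — all W, so L
n=42: →40(L), so W
n=43: →41(L), so W
Reading off the rows marked L gives the requested list; there are 12 such values of n.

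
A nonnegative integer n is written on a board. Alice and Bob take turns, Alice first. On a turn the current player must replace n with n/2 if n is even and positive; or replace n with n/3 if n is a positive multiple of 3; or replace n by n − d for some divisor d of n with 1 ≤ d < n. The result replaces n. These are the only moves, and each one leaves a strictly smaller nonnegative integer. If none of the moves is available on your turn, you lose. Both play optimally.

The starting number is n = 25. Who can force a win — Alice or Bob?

Classify positions by backward induction: terminal positions (no move available) are L. From any other position, the mover wins iff some move reaches an L.
n=0: no move → L
n=1: no move → L
n=2: reaches L-position 1 → W
n=3: reaches L-position 1 → W
n=4: only reaches 2(W), 3(W), all W → L
n=5: reaches L-position 4 → W
n=6: reaches L-position 4 → W
n=7: only reaches 6(W), which is W → L
n=8: reaches L-position 4 → W
n=9: only reaches 3(W), 6(W), 8(W), all W → L
n=10: reaches L-position 9 → W
n=11: only reaches 10(W), which is W → L
n=12: reaches L-position 4 → W
n=13: only reaches 12(W), which is W → L
n=14: reaches L-position 7 → W
n=15: only reaches 5(W), 10(W), 12(W), 14(W), all W → L
n=16: reaches L-position 15 → W
n=17: only reaches 16(W), which is W → L
n=18: reaches L-position 9 → W
n=19: only reaches 18(W), which is W → L
n=20: reaches L-position 15 → W
n=21: reaches L-position 7 → W
n=22: reaches L-position 11 → W
n=23: only reaches 22(W), which is W → L
n=24: reaches L-position 23 → W
n=25: only reaches 20(W), 24(W), all W → L
The starting position 25 is L: whatever Alice does, the opponent receives a W position.

Bob wins.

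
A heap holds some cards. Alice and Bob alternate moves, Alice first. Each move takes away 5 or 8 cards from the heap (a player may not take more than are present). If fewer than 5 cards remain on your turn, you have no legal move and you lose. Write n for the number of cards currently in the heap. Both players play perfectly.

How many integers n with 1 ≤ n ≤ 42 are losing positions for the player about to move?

Classify positions by backward induction: terminal positions (no move available) are L. From any other position, the mover wins iff some move reaches an L.
n=0: no move → L
n=1: no move → L
n=2: no move → L
n=3: no move → L
n=4: no move → L
n=5: →0(L), so W
n=6: →1(L), so W
n=7: →2(L), so W
n=8: →3(L), so W
n=9: →4(L), so W
n=10: →2(L), so W
n=11: →3(L), so W
n=12: →4(L), so W
n=13: →8(W), 5(W) — all W, so L
n=14: →9(W), 6(W) — all W, so L
n=15: →10(W), 7(W) — all W, so L
n=16: →11(W), 8(W) — all W, so L
n=17: →12(W), 9(W) — all W, so L
n=18: →13(L), so W
n=19: →14(L), so W
n=20: →15(L), so W
n=21: →16(L), so W
n=22: →17(L), so W
n=23: →15(L), so W
n=24: →16(L), so W
n=25: →17(L), so W
n=26: →21(W), 18(W) — all W, so L
n=27: →22(W), 19(W) — all W, so L
n=28: →23(W), 20(W) — all W, so L
n=29: →24(W), 21(W) — all W, so L
n=30: →25(W), 22(W) — all W, so L
n=31: →26(L), so W
n=32: →27(L), so W
n=33: →28(L), so W
n=34: →29(L), so W
n=35: →30(L), so W
n=36: →28(L), so W
n=37: →29(L), so W
n=38: →30(L), so W
n=39: →34(W), 31(W) — all W, so L
n=40: →35(W), 32(W) — all W, so L
n=41: →36(W), 33(W) — all W, so L
n=42: →37(W), 34(W) — all W, so L
L entries with 1 ≤ n ≤ 42 (n=0 is outside the asked range and is not counted): n = 1, 2, 3, 4, 13, 14, 15, 16, 17, 26, 27, 28, 29, 30, 39, 40, 41, 42; that makes 18.

18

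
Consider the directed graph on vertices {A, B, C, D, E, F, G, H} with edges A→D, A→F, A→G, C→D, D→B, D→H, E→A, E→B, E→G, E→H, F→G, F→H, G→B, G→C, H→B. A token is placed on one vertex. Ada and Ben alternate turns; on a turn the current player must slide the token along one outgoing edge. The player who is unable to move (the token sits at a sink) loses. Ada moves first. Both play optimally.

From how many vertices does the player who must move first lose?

3

Build the W/L table. Terminal = L. A non-terminal position is W if it has a move to some L; otherwise it is L.
Every edge goes from a vertex to one that appears earlier in the order B, H, D, C, G, F, A, E, so processing vertices in that order labels each vertex after all of its successors.
B: no outgoing edge → L
H: W (go to B, an L position)
D: W (go to B, an L position)
C: L (sole option D(W) is W)
G: W (go to C, an L position)
F: L (options G(W), H(W) are all W)
A: W (go to F, an L position)
E: W (go to B, an L position)
The L vertices are B, C, F; that is 3 in all.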